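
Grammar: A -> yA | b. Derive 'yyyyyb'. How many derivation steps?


Derivation: A => yA => yyA => yyyA => yyyyA => yyyyyA => yyyyyb
Steps: 6


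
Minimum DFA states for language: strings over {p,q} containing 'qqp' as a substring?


KMP-style automaton: 3 progress states + 1 absorbing accept = 4
Minimal DFA: 4 states


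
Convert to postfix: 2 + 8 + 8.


Left to right (same or higher precedence on left)
Postfix: 2 8 + 8 +


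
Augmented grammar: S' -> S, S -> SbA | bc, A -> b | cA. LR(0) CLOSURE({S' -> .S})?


Start: S' -> .S
For each item with dot before a nonterminal B, add B -> .γ for every B-production
Closure: [S' -> .S, S -> .SbA, S -> .bc]


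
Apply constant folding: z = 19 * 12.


19 * 12 = 228 at compile time
Optimized: z = 228


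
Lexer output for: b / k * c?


Scan left to right, longest-match per lexeme
Tokens: ID(b), OP(/), ID(k), OP(*), ID(c)


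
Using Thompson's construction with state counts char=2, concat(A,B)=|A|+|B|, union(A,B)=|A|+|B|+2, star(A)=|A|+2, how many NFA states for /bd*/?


Syntax tree has 2 char leaf(s), 0 union(s), 1 star(s)
chars contribute 2×2 = 4; each union adds +2; each star adds +2
Total: 4 + 0 + 2 = 6 states


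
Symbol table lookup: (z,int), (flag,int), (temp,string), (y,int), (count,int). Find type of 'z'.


Lookup 'z' → type int


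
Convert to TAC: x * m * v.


Break into single-operator statements:
t1 = x * m
t2 = t1 * v


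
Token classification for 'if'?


Pattern: reserved word
Type: KEYWORD


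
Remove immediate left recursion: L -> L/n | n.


Left-recursive alternatives: L/n; non-recursive: n
Introduce L': L -> nL', L' -> /nL' | ε


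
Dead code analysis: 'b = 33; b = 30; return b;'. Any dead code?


first assignment to b is overwritten before any read
Dead: 'b = 33'


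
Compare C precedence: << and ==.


'<<' is shift (level 8); '==' is equality (level 6)
Higher level binds tighter
'<<' has higher precedence than '=='


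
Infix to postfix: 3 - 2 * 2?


* has higher precedence, evaluate 2*2 first
Postfix: 3 2 2 * -


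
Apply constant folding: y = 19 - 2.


19 - 2 = 17 at compile time
Optimized: y = 17


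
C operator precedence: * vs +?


'*' is multiplicative (level 10); '+' is additive (level 9)
Higher level binds tighter
'*' has higher precedence than '+'


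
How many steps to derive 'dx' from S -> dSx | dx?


Derivation: S => dx
Steps: 1


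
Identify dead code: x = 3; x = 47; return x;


first assignment to x is overwritten before any read
Dead: 'x = 3'


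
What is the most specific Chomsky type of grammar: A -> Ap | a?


Left-linear: every RHS is a terminal or one nonterminal followed by a terminal
Classification: Type 3 (Regular)


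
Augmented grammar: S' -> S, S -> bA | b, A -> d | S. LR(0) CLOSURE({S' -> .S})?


Start: S' -> .S
For each item with dot before a nonterminal B, add B -> .γ for every B-production
Closure: [S' -> .S, S -> .bA, S -> .b]


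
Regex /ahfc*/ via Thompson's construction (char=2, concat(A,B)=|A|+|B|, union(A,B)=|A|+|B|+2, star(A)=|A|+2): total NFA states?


Syntax tree has 4 char leaf(s), 0 union(s), 1 star(s)
chars contribute 4×2 = 8; each union adds +2; each star adds +2
Total: 8 + 0 + 2 = 10 states


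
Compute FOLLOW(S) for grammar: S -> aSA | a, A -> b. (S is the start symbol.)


$ ∈ FOLLOW(S). For each A -> αBβ: add FIRST(β)\{ε} to FOLLOW(B); if β nullable, add FOLLOW(A).
FOLLOW(S) = {$, b}


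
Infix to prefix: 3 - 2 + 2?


left-to-right (same/higher precedence on left): tree is (+ (- 3 2) 2)
Prefix: + - 3 2 2


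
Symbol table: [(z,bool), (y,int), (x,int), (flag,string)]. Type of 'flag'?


Lookup 'flag' → type string


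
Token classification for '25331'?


Pattern: digits only
Type: INTEGER_LITERAL


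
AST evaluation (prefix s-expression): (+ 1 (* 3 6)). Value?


Evaluate inner: (* 3 6) = 18
Evaluate root: (+ 1 18) = 19
Result: 19


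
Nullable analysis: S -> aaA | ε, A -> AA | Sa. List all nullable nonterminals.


A nonterminal is nullable iff some alternative derives ε (directly, or every symbol in it is nullable)
Nullable: {S}


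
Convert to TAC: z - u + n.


Break into single-operator statements:
t1 = z - u
t2 = t1 + n


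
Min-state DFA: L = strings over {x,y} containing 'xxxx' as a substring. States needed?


KMP-style automaton: 4 progress states + 1 absorbing accept = 5
Minimal DFA: 5 states


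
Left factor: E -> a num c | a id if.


Common prefix: 'a'
Factored: E -> a E', E' -> num c | id if


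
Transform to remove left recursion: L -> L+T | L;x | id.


Left-recursive alternatives: L+T, L;x; non-recursive: id
Introduce L': L -> idL', L' -> +TL' | ;xL' | ε


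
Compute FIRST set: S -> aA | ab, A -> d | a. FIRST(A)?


Per alternative of A: FIRST(d) = {d}; FIRST(a) = {a}
FIRST(A) = {a, d}


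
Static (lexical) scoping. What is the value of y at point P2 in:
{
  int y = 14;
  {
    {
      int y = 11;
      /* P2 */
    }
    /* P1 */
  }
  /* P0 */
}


y declared in the same block as P2
y = 11


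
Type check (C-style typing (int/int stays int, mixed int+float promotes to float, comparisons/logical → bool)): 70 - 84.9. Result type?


Operand types: int - float
Rule: mixed int/float promotes to float; int/int stays int
Result type: float


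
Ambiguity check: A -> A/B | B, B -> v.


precedence layered via separate nonterminal B: deterministic
Unambiguous


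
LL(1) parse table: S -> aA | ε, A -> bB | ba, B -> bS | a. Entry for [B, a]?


For [B, a]: 'a' ∈ FIRST(a)
Entry: B -> a


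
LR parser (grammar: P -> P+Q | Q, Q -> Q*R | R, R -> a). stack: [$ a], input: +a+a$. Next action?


'a' on top is the handle for R -> a
Action: reduce (R -> a)


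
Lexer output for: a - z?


Scan left to right, longest-match per lexeme
Tokens: ID(a), OP(-), ID(z)


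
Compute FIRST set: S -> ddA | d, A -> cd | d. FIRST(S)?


Per alternative of S: FIRST(ddA) = {d}; FIRST(d) = {d}
FIRST(S) = {d}


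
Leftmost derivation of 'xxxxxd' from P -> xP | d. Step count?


Derivation: P => xP => xxP => xxxP => xxxxP => xxxxxP => xxxxxd
Steps: 6


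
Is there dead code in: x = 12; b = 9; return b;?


x is assigned but never read
Dead: 'x = 12'


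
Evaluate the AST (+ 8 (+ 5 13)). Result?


Evaluate inner: (+ 5 13) = 18
Evaluate root: (+ 8 18) = 26
Result: 26


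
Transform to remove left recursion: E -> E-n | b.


Left-recursive alternatives: E-n; non-recursive: b
Introduce E': E -> bE', E' -> -nE' | ε


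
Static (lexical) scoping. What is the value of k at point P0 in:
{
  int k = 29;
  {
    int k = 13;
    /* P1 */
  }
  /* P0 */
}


k declared in the same block as P0
k = 29


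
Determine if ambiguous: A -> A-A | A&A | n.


'n-n&n' has two parse trees (no precedence encoded between - and &)
Ambiguous


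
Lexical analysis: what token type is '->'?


Pattern: operator symbol
Type: OPERATOR


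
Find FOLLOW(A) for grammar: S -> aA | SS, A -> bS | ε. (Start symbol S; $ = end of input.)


$ ∈ FOLLOW(S). For each A -> αBβ: add FIRST(β)\{ε} to FOLLOW(B); if β nullable, add FOLLOW(A).
FOLLOW(A) = {$, a}


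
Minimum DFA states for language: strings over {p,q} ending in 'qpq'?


Track the longest suffix of input matching a prefix of 'qpq': 4 classes (prefixes of length 0..3)
Minimal DFA: 4 states


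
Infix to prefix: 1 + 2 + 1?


left-to-right (same/higher precedence on left): tree is (+ (+ 1 2) 1)
Prefix: + + 1 2 1


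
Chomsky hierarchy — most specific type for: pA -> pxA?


LHS has context (more than one symbol) and |LHS| ≤ |RHS|
Classification: Type 1 (Context-Sensitive)


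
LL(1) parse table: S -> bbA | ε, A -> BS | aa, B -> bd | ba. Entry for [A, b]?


For [A, b]: 'b' ∈ FIRST(BS)
Entry: A -> BS


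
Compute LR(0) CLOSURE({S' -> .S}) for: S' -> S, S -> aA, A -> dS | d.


Start: S' -> .S
For each item with dot before a nonterminal B, add B -> .γ for every B-production
Closure: [S' -> .S, S -> .aA]


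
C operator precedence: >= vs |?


'>=' is relational (level 7); '|' is bitwise OR (level 3)
Higher level binds tighter
'>=' has higher precedence than '|'


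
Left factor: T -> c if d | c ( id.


Common prefix: 'c'
Factored: T -> c T', T' -> if d | ( id


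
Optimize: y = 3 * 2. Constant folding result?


3 * 2 = 6 at compile time
Optimized: y = 6


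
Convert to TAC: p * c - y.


Break into single-operator statements:
t1 = p * c
t2 = t1 - y


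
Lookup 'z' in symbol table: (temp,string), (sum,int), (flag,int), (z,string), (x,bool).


Lookup 'z' → type string


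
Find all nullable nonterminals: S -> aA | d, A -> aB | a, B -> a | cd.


A nonterminal is nullable iff some alternative derives ε (directly, or every symbol in it is nullable)
Nullable: {}


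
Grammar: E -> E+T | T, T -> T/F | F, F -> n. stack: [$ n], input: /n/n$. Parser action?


'n' on top is the handle for F -> n
Action: reduce (F -> n)


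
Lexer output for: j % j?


Scan left to right, longest-match per lexeme
Tokens: ID(j), OP(%), ID(j)


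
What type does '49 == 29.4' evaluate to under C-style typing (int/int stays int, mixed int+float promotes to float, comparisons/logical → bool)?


Operand types: int == float
Rule: comparison yields bool
Result type: bool


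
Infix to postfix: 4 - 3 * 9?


* has higher precedence, evaluate 3*9 first
Postfix: 4 3 9 * -


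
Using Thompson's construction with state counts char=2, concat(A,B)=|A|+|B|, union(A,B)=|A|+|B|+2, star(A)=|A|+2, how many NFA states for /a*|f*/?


Syntax tree has 2 char leaf(s), 1 union(s), 2 star(s)
chars contribute 2×2 = 4; each union adds +2; each star adds +2
Total: 4 + 2 + 4 = 10 states


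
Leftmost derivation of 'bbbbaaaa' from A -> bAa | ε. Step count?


Derivation: A => bAa => bbAaa => bbbAaaa => bbbbAaaaa => bbbbaaaa
Steps: 5


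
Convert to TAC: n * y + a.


Break into single-operator statements:
t1 = n * y
t2 = t1 + a


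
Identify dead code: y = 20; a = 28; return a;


y is assigned but never read
Dead: 'y = 20'


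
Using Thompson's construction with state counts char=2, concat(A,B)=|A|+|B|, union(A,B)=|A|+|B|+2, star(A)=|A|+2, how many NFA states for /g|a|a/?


Syntax tree has 3 char leaf(s), 2 union(s), 0 star(s)
chars contribute 3×2 = 6; each union adds +2; each star adds +2
Total: 6 + 4 + 0 = 10 states


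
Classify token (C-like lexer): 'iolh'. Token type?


Pattern: letter/underscore followed by alphanumerics, not a keyword
Type: IDENTIFIER


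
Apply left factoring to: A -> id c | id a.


Common prefix: 'id'
Factored: A -> id A', A' -> c | a


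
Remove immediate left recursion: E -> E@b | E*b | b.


Left-recursive alternatives: E@b, E*b; non-recursive: b
Introduce E': E -> bE', E' -> @bE' | *bE' | ε


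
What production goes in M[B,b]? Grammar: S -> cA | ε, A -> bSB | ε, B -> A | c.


For [B, b]: 'b' ∈ FIRST(A)
Entry: B -> A


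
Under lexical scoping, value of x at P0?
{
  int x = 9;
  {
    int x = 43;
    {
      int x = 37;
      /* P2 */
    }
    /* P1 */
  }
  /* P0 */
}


x declared in the same block as P0
x = 9


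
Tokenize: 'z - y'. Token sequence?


Scan left to right, longest-match per lexeme
Tokens: ID(z), OP(-), ID(y)


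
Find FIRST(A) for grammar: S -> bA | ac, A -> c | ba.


Per alternative of A: FIRST(c) = {c}; FIRST(ba) = {b}
FIRST(A) = {b, c}


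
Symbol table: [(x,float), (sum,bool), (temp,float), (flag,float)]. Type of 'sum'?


Lookup 'sum' → type bool


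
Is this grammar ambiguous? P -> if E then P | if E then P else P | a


dangling else: 'if E then if E then a else a' parses two ways
Ambiguous


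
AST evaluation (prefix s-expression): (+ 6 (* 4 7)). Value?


Evaluate inner: (* 4 7) = 28
Evaluate root: (+ 6 28) = 34
Result: 34


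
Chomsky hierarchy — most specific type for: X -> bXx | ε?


Single nonterminal LHS, but b^n x^n is not regular
Classification: Type 2 (Context-Free)


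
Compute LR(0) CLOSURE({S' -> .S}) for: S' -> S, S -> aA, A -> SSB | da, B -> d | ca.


Start: S' -> .S
For each item with dot before a nonterminal B, add B -> .γ for every B-production
Closure: [S' -> .S, S -> .aA]


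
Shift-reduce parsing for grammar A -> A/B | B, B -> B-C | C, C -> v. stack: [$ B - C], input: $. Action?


handle 'B-C' on top
Action: reduce (B -> B-C)


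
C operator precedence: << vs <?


'<<' is shift (level 8); '<' is relational (level 7)
Higher level binds tighter
'<<' has higher precedence than '<'


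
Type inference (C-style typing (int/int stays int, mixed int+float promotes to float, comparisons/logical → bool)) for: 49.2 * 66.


Operand types: float * int
Rule: mixed int/float promotes to float; int/int stays int
Result type: float


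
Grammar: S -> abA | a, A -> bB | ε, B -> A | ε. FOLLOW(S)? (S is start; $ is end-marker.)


$ ∈ FOLLOW(S). For each A -> αBβ: add FIRST(β)\{ε} to FOLLOW(B); if β nullable, add FOLLOW(A).
FOLLOW(S) = {$}


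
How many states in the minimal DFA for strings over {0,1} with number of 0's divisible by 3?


Track (count of 0) mod 3: states 0..2, accept at 0
Minimal DFA: 3 states


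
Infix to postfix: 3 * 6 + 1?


Left to right (same or higher precedence on left)
Postfix: 3 6 * 1 +


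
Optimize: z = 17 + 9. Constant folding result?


17 + 9 = 26 at compile time
Optimized: z = 26


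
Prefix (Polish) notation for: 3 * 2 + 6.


left-to-right (same/higher precedence on left): tree is (+ (* 3 2) 6)
Prefix: + * 3 2 6


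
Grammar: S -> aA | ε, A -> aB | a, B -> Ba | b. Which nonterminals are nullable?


A nonterminal is nullable iff some alternative derives ε (directly, or every symbol in it is nullable)
Nullable: {S}


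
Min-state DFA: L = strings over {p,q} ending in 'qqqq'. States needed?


Track the longest suffix of input matching a prefix of 'qqqq': 5 classes (prefixes of length 0..4)
Minimal DFA: 5 states


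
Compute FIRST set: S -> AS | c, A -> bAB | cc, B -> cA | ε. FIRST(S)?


Per alternative of S: FIRST(AS) = {b, c}; FIRST(c) = {c}
FIRST(S) = {b, c}


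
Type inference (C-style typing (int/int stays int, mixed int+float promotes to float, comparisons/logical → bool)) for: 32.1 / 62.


Operand types: float / int
Rule: mixed int/float promotes to float; int/int stays int
Result type: float


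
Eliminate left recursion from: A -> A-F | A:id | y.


Left-recursive alternatives: A-F, A:id; non-recursive: y
Introduce A': A -> yA', A' -> -FA' | :idA' | ε


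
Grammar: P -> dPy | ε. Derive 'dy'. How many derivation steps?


Derivation: P => dPy => dy
Steps: 2


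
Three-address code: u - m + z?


Break into single-operator statements:
t1 = u - m
t2 = t1 + z


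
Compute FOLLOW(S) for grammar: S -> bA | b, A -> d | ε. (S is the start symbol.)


$ ∈ FOLLOW(S). For each A -> αBβ: add FIRST(β)\{ε} to FOLLOW(B); if β nullable, add FOLLOW(A).
FOLLOW(S) = {$}


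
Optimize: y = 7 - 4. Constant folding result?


7 - 4 = 3 at compile time
Optimized: y = 3


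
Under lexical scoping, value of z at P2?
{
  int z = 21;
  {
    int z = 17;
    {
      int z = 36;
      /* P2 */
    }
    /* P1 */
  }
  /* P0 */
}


z declared in the same block as P2
z = 36


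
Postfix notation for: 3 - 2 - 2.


Left to right (same or higher precedence on left)
Postfix: 3 2 - 2 -


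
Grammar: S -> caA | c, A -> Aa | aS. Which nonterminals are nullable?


A nonterminal is nullable iff some alternative derives ε (directly, or every symbol in it is nullable)
Nullable: {}


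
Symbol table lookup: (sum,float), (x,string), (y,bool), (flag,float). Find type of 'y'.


Lookup 'y' → type bool


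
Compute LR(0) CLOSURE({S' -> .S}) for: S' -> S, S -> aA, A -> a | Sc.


Start: S' -> .S
For each item with dot before a nonterminal B, add B -> .γ for every B-production
Closure: [S' -> .S, S -> .aA]


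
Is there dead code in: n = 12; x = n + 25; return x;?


n is read by x's definition; x is returned
No dead code


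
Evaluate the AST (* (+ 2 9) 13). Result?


Evaluate inner: (+ 2 9) = 11
Evaluate root: (* 11 13) = 143
Result: 143


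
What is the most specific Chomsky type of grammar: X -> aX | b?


Right-linear: every RHS is a terminal or a terminal followed by one nonterminal
Classification: Type 3 (Regular)


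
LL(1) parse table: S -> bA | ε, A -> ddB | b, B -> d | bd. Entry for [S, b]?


For [S, b]: 'b' ∈ FIRST(bA)
Entry: S -> bA


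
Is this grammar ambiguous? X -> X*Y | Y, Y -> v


precedence layered via separate nonterminal Y: deterministic
Unambiguous


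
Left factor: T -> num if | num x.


Common prefix: 'num'
Factored: T -> num T', T' -> if | x


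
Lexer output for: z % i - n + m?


Scan left to right, longest-match per lexeme
Tokens: ID(z), OP(%), ID(i), OP(-), ID(n), OP(+), ID(m)


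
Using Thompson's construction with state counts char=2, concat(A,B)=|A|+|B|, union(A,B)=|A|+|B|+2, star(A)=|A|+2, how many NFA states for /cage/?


Syntax tree has 4 char leaf(s), 0 union(s), 0 star(s)
chars contribute 4×2 = 8; each union adds +2; each star adds +2
Total: 8 + 0 + 0 = 8 states


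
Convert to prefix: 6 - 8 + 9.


left-to-right (same/higher precedence on left): tree is (+ (- 6 8) 9)
Prefix: + - 6 8 9


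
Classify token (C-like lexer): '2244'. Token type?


Pattern: digits only
Type: INTEGER_LITERAL


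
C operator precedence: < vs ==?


'<' is relational (level 7); '==' is equality (level 6)
Higher level binds tighter
'<' has higher precedence than '=='


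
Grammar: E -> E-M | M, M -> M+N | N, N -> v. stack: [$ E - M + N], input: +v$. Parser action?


handle 'M+N' on top
Action: reduce (M -> M+N)


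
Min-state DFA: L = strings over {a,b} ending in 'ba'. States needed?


Track the longest suffix of input matching a prefix of 'ba': 3 classes (prefixes of length 0..2)
Minimal DFA: 3 states


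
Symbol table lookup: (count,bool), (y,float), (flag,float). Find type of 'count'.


Lookup 'count' → type bool


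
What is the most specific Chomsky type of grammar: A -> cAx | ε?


Single nonterminal LHS, but c^n x^n is not regular
Classification: Type 2 (Context-Free)


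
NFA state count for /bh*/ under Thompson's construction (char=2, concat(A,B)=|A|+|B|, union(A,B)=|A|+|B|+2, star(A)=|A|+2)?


Syntax tree has 2 char leaf(s), 0 union(s), 1 star(s)
chars contribute 2×2 = 4; each union adds +2; each star adds +2
Total: 4 + 0 + 2 = 6 states


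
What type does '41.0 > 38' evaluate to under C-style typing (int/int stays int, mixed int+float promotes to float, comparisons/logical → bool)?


Operand types: float > int
Rule: comparison yields bool
Result type: bool


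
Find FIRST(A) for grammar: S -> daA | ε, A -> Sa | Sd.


Per alternative of A: FIRST(Sa) = {a, d}; FIRST(Sd) = {d}
FIRST(A) = {a, d}


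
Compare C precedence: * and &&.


'*' is multiplicative (level 10); '&&' is logical AND (level 2)
Higher level binds tighter
'*' has higher precedence than '&&'


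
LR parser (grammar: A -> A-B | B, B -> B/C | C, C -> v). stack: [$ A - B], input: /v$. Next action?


'/' can extend B; shift to build B -> B/C
Action: shift


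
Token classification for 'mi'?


Pattern: letter/underscore followed by alphanumerics, not a keyword
Type: IDENTIFIER


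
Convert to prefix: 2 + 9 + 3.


left-to-right (same/higher precedence on left): tree is (+ (+ 2 9) 3)
Prefix: + + 2 9 3


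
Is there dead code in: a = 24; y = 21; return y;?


a is assigned but never read
Dead: 'a = 24'


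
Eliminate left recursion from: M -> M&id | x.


Left-recursive alternatives: M&id; non-recursive: x
Introduce M': M -> xM', M' -> &idM' | ε


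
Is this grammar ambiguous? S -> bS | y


right-linear, alternatives start with distinct terminals 'b' vs 'y': unique leftmost derivation
Unambiguous


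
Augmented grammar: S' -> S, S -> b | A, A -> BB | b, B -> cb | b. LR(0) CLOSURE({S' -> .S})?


Start: S' -> .S
For each item with dot before a nonterminal B, add B -> .γ for every B-production
Closure: [S' -> .S, S -> .b, S -> .A, A -> .BB, A -> .b, B -> .cb, B -> .b]


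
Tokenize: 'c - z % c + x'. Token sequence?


Scan left to right, longest-match per lexeme
Tokens: ID(c), OP(-), ID(z), OP(%), ID(c), OP(+), ID(x)


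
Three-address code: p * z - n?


Break into single-operator statements:
t1 = p * z
t2 = t1 - n


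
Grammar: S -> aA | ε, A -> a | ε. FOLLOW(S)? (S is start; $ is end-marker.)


$ ∈ FOLLOW(S). For each A -> αBβ: add FIRST(β)\{ε} to FOLLOW(B); if β nullable, add FOLLOW(A).
FOLLOW(S) = {$}


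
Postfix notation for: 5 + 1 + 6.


Left to right (same or higher precedence on left)
Postfix: 5 1 + 6 +


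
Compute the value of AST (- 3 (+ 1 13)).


Evaluate inner: (+ 1 13) = 14
Evaluate root: (- 3 14) = -11
Result: -11


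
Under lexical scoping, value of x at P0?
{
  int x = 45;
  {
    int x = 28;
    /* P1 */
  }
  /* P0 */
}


x declared in the same block as P0
x = 45


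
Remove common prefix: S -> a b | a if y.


Common prefix: 'a'
Factored: S -> a S', S' -> b | if y


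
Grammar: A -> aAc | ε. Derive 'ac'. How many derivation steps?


Derivation: A => aAc => ac
Steps: 2


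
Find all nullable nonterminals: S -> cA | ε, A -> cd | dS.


A nonterminal is nullable iff some alternative derives ε (directly, or every symbol in it is nullable)
Nullable: {S}


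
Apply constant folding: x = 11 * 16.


11 * 16 = 176 at compile time
Optimized: x = 176


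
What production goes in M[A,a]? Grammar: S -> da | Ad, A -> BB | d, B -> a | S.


For [A, a]: 'a' ∈ FIRST(BB)
Entry: A -> BB


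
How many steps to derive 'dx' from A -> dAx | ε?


Derivation: A => dAx => dx
Steps: 2


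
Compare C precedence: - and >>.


'-' is additive (level 9); '>>' is shift (level 8)
Higher level binds tighter
'-' has higher precedence than '>>'


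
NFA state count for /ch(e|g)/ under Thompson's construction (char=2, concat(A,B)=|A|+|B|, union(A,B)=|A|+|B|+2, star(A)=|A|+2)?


Syntax tree has 4 char leaf(s), 1 union(s), 0 star(s)
chars contribute 4×2 = 8; each union adds +2; each star adds +2
Total: 8 + 2 + 0 = 10 states


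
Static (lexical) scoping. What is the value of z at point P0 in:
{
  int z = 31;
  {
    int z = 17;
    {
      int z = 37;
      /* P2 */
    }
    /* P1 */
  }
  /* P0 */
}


z declared in the same block as P0
z = 31


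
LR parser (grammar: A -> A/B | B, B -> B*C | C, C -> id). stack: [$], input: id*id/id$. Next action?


no handle on stack; shift 'id'
Action: shift


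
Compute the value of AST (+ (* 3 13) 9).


Evaluate inner: (* 3 13) = 39
Evaluate root: (+ 39 9) = 48
Result: 48


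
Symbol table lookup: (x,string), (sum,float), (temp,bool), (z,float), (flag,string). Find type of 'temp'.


Lookup 'temp' → type bool


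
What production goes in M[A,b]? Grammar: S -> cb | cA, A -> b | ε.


For [A, b]: 'b' ∈ FIRST(b)
Entry: A -> b


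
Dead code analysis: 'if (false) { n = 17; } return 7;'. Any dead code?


condition is constant false, so the whole block is unreachable
Dead: 'if (false) { n = 17; }'


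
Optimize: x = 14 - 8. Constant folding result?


14 - 8 = 6 at compile time
Optimized: x = 6


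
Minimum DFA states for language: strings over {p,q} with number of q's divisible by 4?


Track (count of q) mod 4: states 0..3, accept at 0
Minimal DFA: 4 states


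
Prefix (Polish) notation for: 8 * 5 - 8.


left-to-right (same/higher precedence on left): tree is (- (* 8 5) 8)
Prefix: - * 8 5 8


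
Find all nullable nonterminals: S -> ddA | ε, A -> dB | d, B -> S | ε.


A nonterminal is nullable iff some alternative derives ε (directly, or every symbol in it is nullable)
Nullable: {B, S}


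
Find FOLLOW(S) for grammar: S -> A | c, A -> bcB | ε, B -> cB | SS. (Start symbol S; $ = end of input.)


$ ∈ FOLLOW(S). For each A -> αBβ: add FIRST(β)\{ε} to FOLLOW(B); if β nullable, add FOLLOW(A).
FOLLOW(S) = {$, b, c}


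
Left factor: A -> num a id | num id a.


Common prefix: 'num'
Factored: A -> num A', A' -> a id | id a


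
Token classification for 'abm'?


Pattern: letter/underscore followed by alphanumerics, not a keyword
Type: IDENTIFIER


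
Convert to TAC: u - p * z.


Break into single-operator statements:
t1 = p * z
t2 = u - t1


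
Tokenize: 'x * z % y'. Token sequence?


Scan left to right, longest-match per lexeme
Tokens: ID(x), OP(*), ID(z), OP(%), ID(y)


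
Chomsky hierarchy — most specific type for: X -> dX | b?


Right-linear: every RHS is a terminal or a terminal followed by one nonterminal
Classification: Type 3 (Regular)


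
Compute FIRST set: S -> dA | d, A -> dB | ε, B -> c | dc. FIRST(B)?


Per alternative of B: FIRST(c) = {c}; FIRST(dc) = {d}
FIRST(B) = {c, d}


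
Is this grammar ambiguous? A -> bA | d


right-linear, alternatives start with distinct terminals 'b' vs 'd': unique leftmost derivation
Unambiguous


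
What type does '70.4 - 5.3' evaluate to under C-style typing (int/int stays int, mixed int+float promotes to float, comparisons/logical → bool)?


Operand types: float - float
Rule: mixed int/float promotes to float; int/int stays int
Result type: float


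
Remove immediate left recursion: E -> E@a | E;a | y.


Left-recursive alternatives: E@a, E;a; non-recursive: y
Introduce E': E -> yE', E' -> @aE' | ;aE' | ε


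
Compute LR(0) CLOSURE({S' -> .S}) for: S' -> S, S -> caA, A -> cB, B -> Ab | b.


Start: S' -> .S
For each item with dot before a nonterminal B, add B -> .γ for every B-production
Closure: [S' -> .S, S -> .caA]


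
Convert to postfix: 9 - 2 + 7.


Left to right (same or higher precedence on left)
Postfix: 9 2 - 7 +


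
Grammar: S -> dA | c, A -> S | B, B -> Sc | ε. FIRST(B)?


Per alternative of B: FIRST(Sc) = {c, d}; FIRST(ε) = {ε}
FIRST(B) = {c, d, ε}


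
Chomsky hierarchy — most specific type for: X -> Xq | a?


Left-linear: every RHS is a terminal or one nonterminal followed by a terminal
Classification: Type 3 (Regular)


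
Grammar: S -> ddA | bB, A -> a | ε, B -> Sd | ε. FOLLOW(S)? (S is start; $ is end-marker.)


$ ∈ FOLLOW(S). For each A -> αBβ: add FIRST(β)\{ε} to FOLLOW(B); if β nullable, add FOLLOW(A).
FOLLOW(S) = {$, d}


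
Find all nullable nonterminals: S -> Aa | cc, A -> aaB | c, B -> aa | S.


A nonterminal is nullable iff some alternative derives ε (directly, or every symbol in it is nullable)
Nullable: {}


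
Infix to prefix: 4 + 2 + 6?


left-to-right (same/higher precedence on left): tree is (+ (+ 4 2) 6)
Prefix: + + 4 2 6


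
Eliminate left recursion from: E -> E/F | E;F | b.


Left-recursive alternatives: E/F, E;F; non-recursive: b
Introduce E': E -> bE', E' -> /FE' | ;FE' | ε


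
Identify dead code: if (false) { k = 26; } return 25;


condition is constant false, so the whole block is unreachable
Dead: 'if (false) { k = 26; }'


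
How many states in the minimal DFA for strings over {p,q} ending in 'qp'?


Track the longest suffix of input matching a prefix of 'qp': 3 classes (prefixes of length 0..2)
Minimal DFA: 3 states


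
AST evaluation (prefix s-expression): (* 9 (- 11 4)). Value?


Evaluate inner: (- 11 4) = 7
Evaluate root: (* 9 7) = 63
Result: 63


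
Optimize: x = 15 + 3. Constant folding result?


15 + 3 = 18 at compile time
Optimized: x = 18


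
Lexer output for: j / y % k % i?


Scan left to right, longest-match per lexeme
Tokens: ID(j), OP(/), ID(y), OP(%), ID(k), OP(%), ID(i)


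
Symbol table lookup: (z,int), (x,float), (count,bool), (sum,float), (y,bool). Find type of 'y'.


Lookup 'y' → type bool


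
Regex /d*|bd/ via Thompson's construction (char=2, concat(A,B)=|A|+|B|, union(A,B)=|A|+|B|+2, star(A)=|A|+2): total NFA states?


Syntax tree has 3 char leaf(s), 1 union(s), 1 star(s)
chars contribute 3×2 = 6; each union adds +2; each star adds +2
Total: 6 + 2 + 2 = 10 states


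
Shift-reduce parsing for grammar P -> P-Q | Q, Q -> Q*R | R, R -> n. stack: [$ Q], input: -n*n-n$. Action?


lookahead ∉ {*} so Q won't extend; reduce P -> Q
Action: reduce (P -> Q)


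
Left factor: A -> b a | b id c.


Common prefix: 'b'
Factored: A -> b A', A' -> a | id c


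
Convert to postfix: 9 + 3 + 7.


Left to right (same or higher precedence on left)
Postfix: 9 3 + 7 +


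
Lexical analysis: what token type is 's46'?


Pattern: letter/underscore followed by alphanumerics, not a keyword
Type: IDENTIFIER


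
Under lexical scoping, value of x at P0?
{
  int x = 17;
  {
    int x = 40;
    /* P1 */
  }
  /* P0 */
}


x declared in the same block as P0
x = 17


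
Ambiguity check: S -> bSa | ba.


balanced b^n…a^n: each string has a unique parse
Unambiguous


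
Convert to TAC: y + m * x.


Break into single-operator statements:
t1 = m * x
t2 = y + t1


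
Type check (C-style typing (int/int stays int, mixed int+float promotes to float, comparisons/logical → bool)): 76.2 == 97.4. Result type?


Operand types: float == float
Rule: comparison yields bool
Result type: bool


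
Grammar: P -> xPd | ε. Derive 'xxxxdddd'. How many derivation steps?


Derivation: P => xPd => xxPdd => xxxPddd => xxxxPdddd => xxxxdddd
Steps: 5


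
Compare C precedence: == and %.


'%' is multiplicative (level 10); '==' is equality (level 6)
Higher level binds tighter
'%' has higher precedence than '=='


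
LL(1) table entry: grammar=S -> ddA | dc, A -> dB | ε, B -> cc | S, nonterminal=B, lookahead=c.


For [B, c]: 'c' ∈ FIRST(cc)
Entry: B -> cc


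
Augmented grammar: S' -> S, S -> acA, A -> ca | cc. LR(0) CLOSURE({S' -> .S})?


Start: S' -> .S
For each item with dot before a nonterminal B, add B -> .γ for every B-production
Closure: [S' -> .S, S -> .acA]


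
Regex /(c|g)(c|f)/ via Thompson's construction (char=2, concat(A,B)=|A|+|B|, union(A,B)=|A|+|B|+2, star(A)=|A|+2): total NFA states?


Syntax tree has 4 char leaf(s), 2 union(s), 0 star(s)
chars contribute 4×2 = 8; each union adds +2; each star adds +2
Total: 8 + 4 + 0 = 12 states


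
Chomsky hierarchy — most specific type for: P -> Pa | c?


Left-linear: every RHS is a terminal or one nonterminal followed by a terminal
Classification: Type 3 (Regular)


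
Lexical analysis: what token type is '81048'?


Pattern: digits only
Type: INTEGER_LITERAL


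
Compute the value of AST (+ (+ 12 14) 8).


Evaluate inner: (+ 12 14) = 26
Evaluate root: (+ 26 8) = 34
Result: 34


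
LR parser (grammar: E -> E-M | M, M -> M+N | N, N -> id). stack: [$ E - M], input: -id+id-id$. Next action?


handle 'E-M' on top; lookahead ∈ FOLLOW(E) = {-, $}
Action: reduce (E -> E-M)


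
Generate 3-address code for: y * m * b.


Break into single-operator statements:
t1 = y * m
t2 = t1 * b


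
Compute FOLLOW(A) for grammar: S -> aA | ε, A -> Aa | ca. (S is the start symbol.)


$ ∈ FOLLOW(S). For each A -> αBβ: add FIRST(β)\{ε} to FOLLOW(B); if β nullable, add FOLLOW(A).
FOLLOW(A) = {$, a}


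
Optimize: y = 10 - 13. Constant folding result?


10 - 13 = -3 at compile time
Optimized: y = -3


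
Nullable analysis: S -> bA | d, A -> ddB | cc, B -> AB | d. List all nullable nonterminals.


A nonterminal is nullable iff some alternative derives ε (directly, or every symbol in it is nullable)
Nullable: {}


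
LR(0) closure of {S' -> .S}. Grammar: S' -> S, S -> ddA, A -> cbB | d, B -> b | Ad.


Start: S' -> .S
For each item with dot before a nonterminal B, add B -> .γ for every B-production
Closure: [S' -> .S, S -> .ddA]


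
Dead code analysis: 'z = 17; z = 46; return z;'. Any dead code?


first assignment to z is overwritten before any read
Dead: 'z = 17'


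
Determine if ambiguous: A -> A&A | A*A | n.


'n&n*n' has two parse trees (no precedence encoded between & and *)
Ambiguous


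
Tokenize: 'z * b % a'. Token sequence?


Scan left to right, longest-match per lexeme
Tokens: ID(z), OP(*), ID(b), OP(%), ID(a)


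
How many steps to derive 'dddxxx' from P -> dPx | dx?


Derivation: P => dPx => ddPxx => dddxxx
Steps: 3


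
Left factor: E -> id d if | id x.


Common prefix: 'id'
Factored: E -> id E', E' -> d if | x


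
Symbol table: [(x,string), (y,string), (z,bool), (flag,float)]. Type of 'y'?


Lookup 'y' → type string


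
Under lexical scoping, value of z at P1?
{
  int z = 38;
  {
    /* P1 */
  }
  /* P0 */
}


P1's block does not declare z; resolves to the enclosing declaration at depth 0
z = 38


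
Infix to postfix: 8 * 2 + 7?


Left to right (same or higher precedence on left)
Postfix: 8 2 * 7 +


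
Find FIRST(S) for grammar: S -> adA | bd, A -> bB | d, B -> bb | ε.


Per alternative of S: FIRST(adA) = {a}; FIRST(bd) = {b}
FIRST(S) = {a, b}


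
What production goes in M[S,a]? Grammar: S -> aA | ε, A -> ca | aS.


For [S, a]: 'a' ∈ FIRST(aA)
Entry: S -> aA


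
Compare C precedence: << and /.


'/' is multiplicative (level 10); '<<' is shift (level 8)
Higher level binds tighter
'/' has higher precedence than '<<'


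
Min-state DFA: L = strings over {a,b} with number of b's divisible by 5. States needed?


Track (count of b) mod 5: states 0..4, accept at 0
Minimal DFA: 5 states


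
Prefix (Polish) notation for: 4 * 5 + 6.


left-to-right (same/higher precedence on left): tree is (+ (* 4 5) 6)
Prefix: + * 4 5 6


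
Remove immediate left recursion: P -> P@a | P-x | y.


Left-recursive alternatives: P@a, P-x; non-recursive: y
Introduce P': P -> yP', P' -> @aP' | -xP' | ε


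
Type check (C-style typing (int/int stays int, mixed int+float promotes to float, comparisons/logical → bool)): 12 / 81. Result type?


Operand types: int / int
Rule: mixed int/float promotes to float; int/int stays int
Result type: int


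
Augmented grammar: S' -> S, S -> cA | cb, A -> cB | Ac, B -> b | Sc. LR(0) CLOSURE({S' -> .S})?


Start: S' -> .S
For each item with dot before a nonterminal B, add B -> .γ for every B-production
Closure: [S' -> .S, S -> .cA, S -> .cb]


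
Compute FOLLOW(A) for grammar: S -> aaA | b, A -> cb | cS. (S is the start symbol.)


$ ∈ FOLLOW(S). For each A -> αBβ: add FIRST(β)\{ε} to FOLLOW(B); if β nullable, add FOLLOW(A).
FOLLOW(A) = {$}


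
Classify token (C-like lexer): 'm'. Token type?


Pattern: letter/underscore followed by alphanumerics, not a keyword
Type: IDENTIFIER


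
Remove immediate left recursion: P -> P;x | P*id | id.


Left-recursive alternatives: P;x, P*id; non-recursive: id
Introduce P': P -> idP', P' -> ;xP' | *idP' | ε


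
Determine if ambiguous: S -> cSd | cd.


balanced c^n…d^n: each string has a unique parse
Unambiguous


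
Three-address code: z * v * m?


Break into single-operator statements:
t1 = z * v
t2 = t1 * m


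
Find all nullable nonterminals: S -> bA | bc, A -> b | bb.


A nonterminal is nullable iff some alternative derives ε (directly, or every symbol in it is nullable)
Nullable: {}


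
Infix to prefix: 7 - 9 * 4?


'*' binds tighter: tree is (- 7 (* 9 4))
Prefix: - 7 * 9 4


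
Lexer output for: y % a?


Scan left to right, longest-match per lexeme
Tokens: ID(y), OP(%), ID(a)


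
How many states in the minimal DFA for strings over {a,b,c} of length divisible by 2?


Track length mod 2: states 0..1, accept at 0
Minimal DFA: 2 states


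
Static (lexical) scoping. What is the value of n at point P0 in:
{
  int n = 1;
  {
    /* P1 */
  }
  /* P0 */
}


n declared in the same block as P0
n = 1


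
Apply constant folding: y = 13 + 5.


13 + 5 = 18 at compile time
Optimized: y = 18


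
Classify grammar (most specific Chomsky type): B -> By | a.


Left-linear: every RHS is a terminal or one nonterminal followed by a terminal
Classification: Type 3 (Regular)


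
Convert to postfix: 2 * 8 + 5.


Left to right (same or higher precedence on left)
Postfix: 2 8 * 5 +


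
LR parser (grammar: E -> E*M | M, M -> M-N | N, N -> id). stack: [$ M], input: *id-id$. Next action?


lookahead ∉ {-} so M won't extend; reduce E -> M
Action: reduce (E -> M)


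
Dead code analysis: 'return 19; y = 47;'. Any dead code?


statement follows a return and is unreachable
Dead: 'y = 47'


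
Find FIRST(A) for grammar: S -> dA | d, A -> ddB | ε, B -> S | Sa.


Per alternative of A: FIRST(ddB) = {d}; FIRST(ε) = {ε}
FIRST(A) = {d, ε}


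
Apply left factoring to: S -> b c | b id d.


Common prefix: 'b'
Factored: S -> b S', S' -> c | id d


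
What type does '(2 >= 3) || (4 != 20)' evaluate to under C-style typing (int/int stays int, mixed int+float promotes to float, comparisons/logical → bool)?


Operand types: bool || bool
Rule: logical operators take bool operands and yield bool
Result type: bool


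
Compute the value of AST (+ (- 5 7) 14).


Evaluate inner: (- 5 7) = -2
Evaluate root: (+ -2 14) = 12
Result: 12


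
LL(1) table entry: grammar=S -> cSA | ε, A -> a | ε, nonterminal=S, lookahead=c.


For [S, c]: 'c' ∈ FIRST(cSA)
Entry: S -> cSA


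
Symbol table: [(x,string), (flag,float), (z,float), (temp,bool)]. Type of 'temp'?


Lookup 'temp' → type bool


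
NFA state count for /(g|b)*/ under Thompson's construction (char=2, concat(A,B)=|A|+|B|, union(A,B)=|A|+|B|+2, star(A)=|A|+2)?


Syntax tree has 2 char leaf(s), 1 union(s), 1 star(s)
chars contribute 2×2 = 4; each union adds +2; each star adds +2
Total: 4 + 2 + 2 = 8 states


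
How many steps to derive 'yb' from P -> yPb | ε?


Derivation: P => yPb => yb
Steps: 2


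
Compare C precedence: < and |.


'<' is relational (level 7); '|' is bitwise OR (level 3)
Higher level binds tighter
'<' has higher precedence than '|'


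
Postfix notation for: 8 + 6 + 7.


Left to right (same or higher precedence on left)
Postfix: 8 6 + 7 +


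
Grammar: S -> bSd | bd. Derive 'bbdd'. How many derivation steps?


Derivation: S => bSd => bbdd
Steps: 2


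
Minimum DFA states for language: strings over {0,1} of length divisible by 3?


Track length mod 3: states 0..2, accept at 0
Minimal DFA: 3 states


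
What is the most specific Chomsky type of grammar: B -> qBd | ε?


Single nonterminal LHS, but q^n d^n is not regular
Classification: Type 2 (Context-Free)


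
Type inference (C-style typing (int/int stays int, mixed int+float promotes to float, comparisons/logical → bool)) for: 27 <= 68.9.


Operand types: int <= float
Rule: comparison yields bool
Result type: bool


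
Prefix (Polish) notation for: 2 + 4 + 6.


left-to-right (same/higher precedence on left): tree is (+ (+ 2 4) 6)
Prefix: + + 2 4 6


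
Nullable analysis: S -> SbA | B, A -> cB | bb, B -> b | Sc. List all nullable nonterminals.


A nonterminal is nullable iff some alternative derives ε (directly, or every symbol in it is nullable)
Nullable: {}


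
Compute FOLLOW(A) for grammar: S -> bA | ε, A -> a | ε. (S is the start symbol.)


$ ∈ FOLLOW(S). For each A -> αBβ: add FIRST(β)\{ε} to FOLLOW(B); if β nullable, add FOLLOW(A).
FOLLOW(A) = {$}
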